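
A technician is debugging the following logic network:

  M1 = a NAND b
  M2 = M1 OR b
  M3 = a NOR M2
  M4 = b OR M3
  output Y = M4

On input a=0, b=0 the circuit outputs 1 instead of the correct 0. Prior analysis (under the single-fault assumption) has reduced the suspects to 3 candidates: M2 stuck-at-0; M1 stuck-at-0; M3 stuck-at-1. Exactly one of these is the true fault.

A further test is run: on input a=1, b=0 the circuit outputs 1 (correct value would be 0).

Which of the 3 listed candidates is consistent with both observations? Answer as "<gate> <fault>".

Evaluate each candidate on input a=1, b=0:
  M2 stuck-at-0: M1=1, M2=0 [stuck-at-0], M3=0, M4=0 → 0 — eliminated
  M1 stuck-at-0: M1=0 [stuck-at-0], M2=0, M3=0, M4=0 → 0 — eliminated
  M3 stuck-at-1: M1=1, M2=1, M3=1 [stuck-at-1], M4=1 → 1 — matches
Only M3 stuck-at-1 reproduces the observed 1.

M3 stuck-at-1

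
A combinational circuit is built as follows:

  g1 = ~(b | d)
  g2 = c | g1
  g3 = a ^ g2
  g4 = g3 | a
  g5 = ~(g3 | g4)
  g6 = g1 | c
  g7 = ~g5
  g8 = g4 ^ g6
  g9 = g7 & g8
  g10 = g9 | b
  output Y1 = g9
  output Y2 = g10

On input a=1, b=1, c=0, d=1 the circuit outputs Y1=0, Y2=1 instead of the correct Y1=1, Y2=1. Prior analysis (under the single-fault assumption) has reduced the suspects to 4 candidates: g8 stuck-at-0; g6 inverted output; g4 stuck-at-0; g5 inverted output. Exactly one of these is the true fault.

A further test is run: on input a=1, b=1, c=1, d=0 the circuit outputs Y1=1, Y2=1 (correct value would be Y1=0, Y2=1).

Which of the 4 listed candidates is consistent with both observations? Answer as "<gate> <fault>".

g6 inverted output

Evaluate each candidate on input a=1, b=1, c=1, d=0:
  g8 stuck-at-0: g1=0, g2=1, g3=0, g4=1, g5=0, g6=1, g7=1, g8=0 [stuck-at-0], g9=0, g10=1 → Y1=0, Y2=1 — eliminated
  g6 inverted output: g1=0, g2=1, g3=0, g4=1, g5=0, g6=0 [inverted output], g7=1, g8=1, g9=1, g10=1 → Y1=1, Y2=1 — matches
  g4 stuck-at-0: g1=0, g2=1, g3=0, g4=0 [stuck-at-0], g5=1, g6=1, g7=0, g8=1, g9=0, g10=1 → Y1=0, Y2=1 — eliminated
  g5 inverted output: g1=0, g2=1, g3=0, g4=1, g5=1 [inverted output], g6=1, g7=0, g8=0, g9=0, g10=1 → Y1=0, Y2=1 — eliminated
Only g6 inverted output reproduces the observed Y1=1, Y2=1.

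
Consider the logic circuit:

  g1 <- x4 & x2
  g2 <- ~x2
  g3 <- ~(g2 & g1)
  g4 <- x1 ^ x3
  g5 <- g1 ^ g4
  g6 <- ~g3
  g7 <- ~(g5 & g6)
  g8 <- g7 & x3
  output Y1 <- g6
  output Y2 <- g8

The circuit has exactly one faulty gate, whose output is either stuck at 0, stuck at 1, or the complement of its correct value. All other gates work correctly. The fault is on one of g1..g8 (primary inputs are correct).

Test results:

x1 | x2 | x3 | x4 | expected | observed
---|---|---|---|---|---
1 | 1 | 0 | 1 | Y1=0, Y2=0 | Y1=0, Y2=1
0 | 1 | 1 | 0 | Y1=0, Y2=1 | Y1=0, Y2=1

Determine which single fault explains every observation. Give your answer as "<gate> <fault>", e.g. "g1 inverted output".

Fault-free values for test 1 (x1=1, x2=1, x3=0, x4=1): g1=1, g2=0, g3=1, g4=1, g5=0, g6=0, g7=1, g8=0, giving Y1=0, Y2=0. Observed Y1=0, Y2=1.
Test 1: faults giving observed Y1=0, Y2=1 are {g8 stuck-at-1, g8 inverted output}.
Test 2 (x1=0, x2=1, x3=1, x4=0): fault-free g1=0, g2=0, g3=1, g4=1, g5=1, g6=0, g7=1, g8=1 → Y1=0, Y2=1; observed Y1=0, Y2=1. Eliminates g8 inverted output.
Only g8 stuck-at-1 is consistent with every test.

g8 stuck-at-1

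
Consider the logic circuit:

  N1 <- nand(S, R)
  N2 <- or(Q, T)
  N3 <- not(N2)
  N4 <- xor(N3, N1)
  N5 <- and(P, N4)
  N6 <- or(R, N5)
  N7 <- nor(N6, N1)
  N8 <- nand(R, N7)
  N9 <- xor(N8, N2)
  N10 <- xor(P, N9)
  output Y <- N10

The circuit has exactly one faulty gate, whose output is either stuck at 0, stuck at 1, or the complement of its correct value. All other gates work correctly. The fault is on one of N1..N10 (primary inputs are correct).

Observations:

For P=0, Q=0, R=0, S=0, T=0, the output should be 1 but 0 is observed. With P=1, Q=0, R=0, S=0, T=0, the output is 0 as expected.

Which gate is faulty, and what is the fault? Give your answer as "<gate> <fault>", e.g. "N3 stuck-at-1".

Fault-free values for test 1 (P=0, Q=0, R=0, S=0, T=0): N1=1, N2=0, N3=1, N4=0, N5=0, N6=0, N7=0, N8=1, N9=1, N10=1, giving Y=1. Observed 0.
Test 1: faults giving observed 0 are {N2 stuck-at-1, N2 inverted output, N8 stuck-at-0, N8 inverted output, N9 stuck-at-0, N9 inverted output, N10 stuck-at-0, N10 inverted output}.
Test 2 (P=1, Q=0, R=0, S=0, T=0): fault-free N1=1, N2=0, N3=1, N4=0, N5=0, N6=0, N7=0, N8=1, N9=1, N10=0 → 0; observed 0. Eliminates N2 stuck-at-1, N2 inverted output, N8 stuck-at-0, N8 inverted output, N9 stuck-at-0, N9 inverted output, N10 inverted output.
Only N10 stuck-at-0 is consistent with every test.

N10 stuck-at-0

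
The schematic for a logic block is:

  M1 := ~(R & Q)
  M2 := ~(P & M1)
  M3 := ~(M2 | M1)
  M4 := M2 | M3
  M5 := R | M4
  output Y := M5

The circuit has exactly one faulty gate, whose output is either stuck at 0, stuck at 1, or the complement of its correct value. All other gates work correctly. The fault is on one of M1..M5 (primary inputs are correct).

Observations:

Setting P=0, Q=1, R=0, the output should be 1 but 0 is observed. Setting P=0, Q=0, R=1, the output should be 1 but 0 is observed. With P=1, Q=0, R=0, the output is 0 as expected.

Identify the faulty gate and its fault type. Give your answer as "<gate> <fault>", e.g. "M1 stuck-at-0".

M5 stuck-at-0

Fault-free values for test 1 (P=0, Q=1, R=0): M1=1, M2=1, M3=0, M4=1, M5=1, giving Y=1. Observed 0.
Test 1: faults giving observed 0 are {M2 stuck-at-0, M2 inverted output, M4 stuck-at-0, M4 inverted output, M5 stuck-at-0, M5 inverted output}.
Test 2 (P=0, Q=0, R=1): fault-free M1=1, M2=1, M3=0, M4=1, M5=1 → 1; observed 0. Eliminates M2 stuck-at-0, M2 inverted output, M4 stuck-at-0, M4 inverted output.
Test 3 (P=1, Q=0, R=0): fault-free M1=1, M2=0, M3=0, M4=0, M5=0 → 0; observed 0. Eliminates M5 inverted output.
Only M5 stuck-at-0 is consistent with every test.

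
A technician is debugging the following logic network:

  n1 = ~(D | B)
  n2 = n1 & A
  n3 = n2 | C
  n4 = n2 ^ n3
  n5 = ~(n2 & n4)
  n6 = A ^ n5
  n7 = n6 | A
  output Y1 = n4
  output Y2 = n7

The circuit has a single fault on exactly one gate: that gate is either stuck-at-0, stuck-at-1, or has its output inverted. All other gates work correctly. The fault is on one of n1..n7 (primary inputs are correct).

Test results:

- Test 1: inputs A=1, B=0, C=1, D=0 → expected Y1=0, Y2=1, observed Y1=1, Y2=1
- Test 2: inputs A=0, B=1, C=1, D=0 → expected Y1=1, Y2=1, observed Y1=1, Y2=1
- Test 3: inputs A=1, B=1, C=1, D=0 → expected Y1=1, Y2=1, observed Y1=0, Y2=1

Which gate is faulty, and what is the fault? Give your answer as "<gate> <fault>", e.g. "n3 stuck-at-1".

n1 inverted output

Fault-free values for test 1 (A=1, B=0, C=1, D=0): n1=1, n2=1, n3=1, n4=0, n5=1, n6=0, n7=1, giving Y1=0, Y2=1. Observed Y1=1, Y2=1.
Test 1: faults giving observed Y1=1, Y2=1 are {n1 stuck-at-0, n1 inverted output, n2 stuck-at-0, n2 inverted output, n3 stuck-at-0, n3 inverted output, n4 stuck-at-1, n4 inverted output}.
Test 2 (A=0, B=1, C=1, D=0): fault-free n1=0, n2=0, n3=1, n4=1, n5=1, n6=1, n7=1 → Y1=1, Y2=1; observed Y1=1, Y2=1. Eliminates n2 inverted output, n3 stuck-at-0, n3 inverted output, n4 inverted output.
Test 3 (A=1, B=1, C=1, D=0): fault-free n1=0, n2=0, n3=1, n4=1, n5=1, n6=0, n7=1 → Y1=1, Y2=1; observed Y1=0, Y2=1. Eliminates n1 stuck-at-0, n2 stuck-at-0, n4 stuck-at-1.
Only n1 inverted output is consistent with every test.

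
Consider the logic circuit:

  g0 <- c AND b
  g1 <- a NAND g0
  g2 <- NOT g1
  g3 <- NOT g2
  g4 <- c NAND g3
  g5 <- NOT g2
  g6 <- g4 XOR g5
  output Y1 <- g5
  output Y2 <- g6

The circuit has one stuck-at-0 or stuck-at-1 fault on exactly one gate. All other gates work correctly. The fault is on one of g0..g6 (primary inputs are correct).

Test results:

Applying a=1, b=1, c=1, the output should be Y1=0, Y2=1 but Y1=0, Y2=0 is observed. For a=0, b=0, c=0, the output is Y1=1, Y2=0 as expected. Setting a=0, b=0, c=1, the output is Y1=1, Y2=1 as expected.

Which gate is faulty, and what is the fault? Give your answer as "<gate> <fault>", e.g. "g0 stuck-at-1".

g3 stuck-at-1

Fault-free values for test 1 (a=1, b=1, c=1): g0=1, g1=0, g2=1, g3=0, g4=1, g5=0, g6=1, giving Y1=0, Y2=1. Observed Y1=0, Y2=0.
Test 1: faults giving observed Y1=0, Y2=0 are {g3 stuck-at-1, g4 stuck-at-0, g6 stuck-at-0}.
Test 2 (a=0, b=0, c=0): fault-free g0=0, g1=1, g2=0, g3=1, g4=1, g5=1, g6=0 → Y1=1, Y2=0; observed Y1=1, Y2=0. Eliminates g4 stuck-at-0.
Test 3 (a=0, b=0, c=1): fault-free g0=0, g1=1, g2=0, g3=1, g4=0, g5=1, g6=1 → Y1=1, Y2=1; observed Y1=1, Y2=1. Eliminates g6 stuck-at-0.
Only g3 stuck-at-1 is consistent with every test.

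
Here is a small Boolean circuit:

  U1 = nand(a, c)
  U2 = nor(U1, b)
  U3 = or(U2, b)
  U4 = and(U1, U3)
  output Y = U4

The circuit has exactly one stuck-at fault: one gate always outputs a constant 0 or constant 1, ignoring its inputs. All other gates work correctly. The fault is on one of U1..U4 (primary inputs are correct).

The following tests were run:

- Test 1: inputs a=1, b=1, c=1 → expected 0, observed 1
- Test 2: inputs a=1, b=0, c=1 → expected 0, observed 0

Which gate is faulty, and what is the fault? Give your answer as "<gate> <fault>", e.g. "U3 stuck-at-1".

U1 stuck-at-1

Fault-free values for test 1 (a=1, b=1, c=1): U1=0, U2=0, U3=1, U4=0, giving Y=0. Observed 1.
Test 1: faults giving observed 1 are {U1 stuck-at-1, U4 stuck-at-1}.
Test 2 (a=1, b=0, c=1): fault-free U1=0, U2=1, U3=1, U4=0 → 0; observed 0. Eliminates U4 stuck-at-1.
Only U1 stuck-at-1 is consistent with every test.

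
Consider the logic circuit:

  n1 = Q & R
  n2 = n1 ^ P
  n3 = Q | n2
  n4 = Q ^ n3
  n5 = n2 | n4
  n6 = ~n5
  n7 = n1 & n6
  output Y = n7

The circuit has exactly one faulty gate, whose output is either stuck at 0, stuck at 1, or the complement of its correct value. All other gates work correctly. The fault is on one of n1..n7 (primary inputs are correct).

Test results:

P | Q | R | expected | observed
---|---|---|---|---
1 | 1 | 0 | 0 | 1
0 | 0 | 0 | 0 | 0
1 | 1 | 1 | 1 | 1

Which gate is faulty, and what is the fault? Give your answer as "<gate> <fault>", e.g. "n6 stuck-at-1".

n1 stuck-at-1

Fault-free values for test 1 (P=1, Q=1, R=0): n1=0, n2=1, n3=1, n4=0, n5=1, n6=0, n7=0, giving Y=0. Observed 1.
Test 1: faults giving observed 1 are {n1 stuck-at-1, n1 inverted output, n7 stuck-at-1, n7 inverted output}.
Test 2 (P=0, Q=0, R=0): fault-free n1=0, n2=0, n3=0, n4=0, n5=0, n6=1, n7=0 → 0; observed 0. Eliminates n7 stuck-at-1, n7 inverted output.
Test 3 (P=1, Q=1, R=1): fault-free n1=1, n2=0, n3=1, n4=0, n5=0, n6=1, n7=1 → 1; observed 1. Eliminates n1 inverted output.
Only n1 stuck-at-1 is consistent with every test.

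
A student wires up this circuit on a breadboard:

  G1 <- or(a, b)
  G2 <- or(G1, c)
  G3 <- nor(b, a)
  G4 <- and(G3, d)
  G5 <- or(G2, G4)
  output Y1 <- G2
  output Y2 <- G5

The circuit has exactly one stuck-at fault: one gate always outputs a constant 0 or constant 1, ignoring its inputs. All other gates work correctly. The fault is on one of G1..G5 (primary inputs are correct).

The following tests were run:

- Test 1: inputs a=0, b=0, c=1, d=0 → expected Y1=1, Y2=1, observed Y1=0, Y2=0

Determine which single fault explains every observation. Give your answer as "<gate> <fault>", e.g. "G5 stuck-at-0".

G2 stuck-at-0

Fault-free values for test 1 (a=0, b=0, c=1, d=0): G1=0, G2=1, G3=1, G4=0, G5=1, giving Y1=1, Y2=1. Observed Y1=0, Y2=0.
Test 1: faults giving observed Y1=0, Y2=0 are {G2 stuck-at-0}.
Only G2 stuck-at-0 is consistent with every test.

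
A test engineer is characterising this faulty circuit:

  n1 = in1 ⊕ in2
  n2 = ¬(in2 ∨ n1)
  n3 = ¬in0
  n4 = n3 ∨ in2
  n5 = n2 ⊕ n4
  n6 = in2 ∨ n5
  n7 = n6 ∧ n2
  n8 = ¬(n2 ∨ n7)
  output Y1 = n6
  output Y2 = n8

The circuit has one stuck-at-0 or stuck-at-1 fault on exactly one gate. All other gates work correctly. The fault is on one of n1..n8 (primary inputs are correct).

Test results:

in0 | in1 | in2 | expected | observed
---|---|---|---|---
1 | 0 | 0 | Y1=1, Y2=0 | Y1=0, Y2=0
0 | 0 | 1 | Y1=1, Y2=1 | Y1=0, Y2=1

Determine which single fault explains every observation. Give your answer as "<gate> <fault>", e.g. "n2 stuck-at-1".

n6 stuck-at-0

Fault-free values for test 1 (in0=1, in1=0, in2=0): n1=0, n2=1, n3=0, n4=0, n5=1, n6=1, n7=1, n8=0, giving Y1=1, Y2=0. Observed Y1=0, Y2=0.
Test 1: faults giving observed Y1=0, Y2=0 are {n3 stuck-at-1, n4 stuck-at-1, n5 stuck-at-0, n6 stuck-at-0}.
Test 2 (in0=0, in1=0, in2=1): fault-free n1=1, n2=0, n3=1, n4=1, n5=1, n6=1, n7=0, n8=1 → Y1=1, Y2=1; observed Y1=0, Y2=1. Eliminates n3 stuck-at-1, n4 stuck-at-1, n5 stuck-at-0.
Only n6 stuck-at-0 is consistent with every test.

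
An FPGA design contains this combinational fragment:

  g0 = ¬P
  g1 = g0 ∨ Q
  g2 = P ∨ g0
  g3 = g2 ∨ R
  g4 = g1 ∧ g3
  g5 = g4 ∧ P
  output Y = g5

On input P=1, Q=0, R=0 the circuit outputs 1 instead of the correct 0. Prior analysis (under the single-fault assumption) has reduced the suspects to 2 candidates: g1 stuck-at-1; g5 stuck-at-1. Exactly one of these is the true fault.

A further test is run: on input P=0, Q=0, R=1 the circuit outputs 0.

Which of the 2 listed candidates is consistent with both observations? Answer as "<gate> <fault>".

Evaluate each candidate on input P=0, Q=0, R=1:
  g1 stuck-at-1: g0=1, g1=1 [stuck-at-1], g2=1, g3=1, g4=1, g5=0 → 0 — matches
  g5 stuck-at-1: g0=1, g1=1, g2=1, g3=1, g4=1, g5=1 [stuck-at-1] → 1 — eliminated
Only g1 stuck-at-1 reproduces the observed 0.

g1 stuck-at-1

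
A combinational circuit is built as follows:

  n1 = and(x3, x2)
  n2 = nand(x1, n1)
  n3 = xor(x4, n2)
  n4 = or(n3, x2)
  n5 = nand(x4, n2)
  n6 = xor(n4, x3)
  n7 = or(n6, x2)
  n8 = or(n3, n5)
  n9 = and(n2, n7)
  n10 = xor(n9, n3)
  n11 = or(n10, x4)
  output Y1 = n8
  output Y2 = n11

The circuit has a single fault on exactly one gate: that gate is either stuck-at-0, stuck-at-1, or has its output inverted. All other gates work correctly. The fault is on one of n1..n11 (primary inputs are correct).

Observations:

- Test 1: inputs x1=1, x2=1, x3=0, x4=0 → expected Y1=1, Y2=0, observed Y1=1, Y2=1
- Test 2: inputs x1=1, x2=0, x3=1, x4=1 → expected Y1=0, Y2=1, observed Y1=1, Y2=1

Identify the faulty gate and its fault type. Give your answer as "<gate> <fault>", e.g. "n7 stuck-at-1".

n3 inverted output

Fault-free values for test 1 (x1=1, x2=1, x3=0, x4=0): n1=0, n2=1, n3=1, n4=1, n5=1, n6=1, n7=1, n8=1, n9=1, n10=0, n11=0, giving Y1=1, Y2=0. Observed Y1=1, Y2=1.
Test 1: faults giving observed Y1=1, Y2=1 are {n3 stuck-at-0, n3 inverted output, n7 stuck-at-0, n7 inverted output, n9 stuck-at-0, n9 inverted output, n10 stuck-at-1, n10 inverted output, n11 stuck-at-1, n11 inverted output}.
Test 2 (x1=1, x2=0, x3=1, x4=1): fault-free n1=0, n2=1, n3=0, n4=0, n5=0, n6=1, n7=1, n8=0, n9=1, n10=1, n11=1 → Y1=0, Y2=1; observed Y1=1, Y2=1. Eliminates n3 stuck-at-0, n7 stuck-at-0, n7 inverted output, n9 stuck-at-0, n9 inverted output, n10 stuck-at-1, n10 inverted output, n11 stuck-at-1, n11 inverted output.
Only n3 inverted output is consistent with every test.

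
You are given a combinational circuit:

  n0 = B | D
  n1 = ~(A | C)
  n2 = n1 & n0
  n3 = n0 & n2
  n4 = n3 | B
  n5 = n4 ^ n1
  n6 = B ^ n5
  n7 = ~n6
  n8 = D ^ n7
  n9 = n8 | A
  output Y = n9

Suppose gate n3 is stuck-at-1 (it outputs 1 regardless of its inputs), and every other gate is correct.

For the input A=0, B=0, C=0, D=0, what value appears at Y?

1

Propagate with n3 forced: n0=0, n1=1, n2=0, n3=1 [stuck-at-1], n4=1, n5=0, n6=0, n7=1, n8=1, n9=1.
So Y = 1. (Without the fault it would be 0.)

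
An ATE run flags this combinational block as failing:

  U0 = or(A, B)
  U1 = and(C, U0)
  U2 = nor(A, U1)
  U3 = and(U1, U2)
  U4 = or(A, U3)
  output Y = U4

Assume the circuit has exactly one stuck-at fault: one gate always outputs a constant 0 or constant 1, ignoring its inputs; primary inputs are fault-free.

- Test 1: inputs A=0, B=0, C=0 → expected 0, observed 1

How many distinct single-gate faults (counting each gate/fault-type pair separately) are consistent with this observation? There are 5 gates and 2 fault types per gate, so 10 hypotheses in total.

Fault-free: U0=0, U1=0, U2=1, U3=0, U4=0 → 0. Observed 1.
  U0 stuck-at-0: output 0 ✗
  U0 stuck-at-1: output 0 ✗
  U1 stuck-at-0: output 0 ✗
  U1 stuck-at-1: output 0 ✗
  U2 stuck-at-0: output 0 ✗
  U2 stuck-at-1: output 0 ✗
  U3 stuck-at-0: output 0 ✗
  U3 stuck-at-1: output 1 ✓
  U4 stuck-at-0: output 0 ✗
  U4 stuck-at-1: output 1 ✓
Consistent faults: {U3 stuck-at-1, U4 stuck-at-1} — 2 in all.

2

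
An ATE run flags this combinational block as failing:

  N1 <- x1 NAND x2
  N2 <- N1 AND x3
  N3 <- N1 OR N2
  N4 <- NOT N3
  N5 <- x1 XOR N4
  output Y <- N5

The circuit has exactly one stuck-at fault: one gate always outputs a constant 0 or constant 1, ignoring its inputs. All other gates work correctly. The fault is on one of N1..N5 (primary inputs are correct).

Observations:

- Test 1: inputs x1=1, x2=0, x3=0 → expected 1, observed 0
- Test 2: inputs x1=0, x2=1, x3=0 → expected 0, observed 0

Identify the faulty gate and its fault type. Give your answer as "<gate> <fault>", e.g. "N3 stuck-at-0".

N5 stuck-at-0

Fault-free values for test 1 (x1=1, x2=0, x3=0): N1=1, N2=0, N3=1, N4=0, N5=1, giving Y=1. Observed 0.
Test 1: faults giving observed 0 are {N1 stuck-at-0, N3 stuck-at-0, N4 stuck-at-1, N5 stuck-at-0}.
Test 2 (x1=0, x2=1, x3=0): fault-free N1=1, N2=0, N3=1, N4=0, N5=0 → 0; observed 0. Eliminates N1 stuck-at-0, N3 stuck-at-0, N4 stuck-at-1.
Only N5 stuck-at-0 is consistent with every test.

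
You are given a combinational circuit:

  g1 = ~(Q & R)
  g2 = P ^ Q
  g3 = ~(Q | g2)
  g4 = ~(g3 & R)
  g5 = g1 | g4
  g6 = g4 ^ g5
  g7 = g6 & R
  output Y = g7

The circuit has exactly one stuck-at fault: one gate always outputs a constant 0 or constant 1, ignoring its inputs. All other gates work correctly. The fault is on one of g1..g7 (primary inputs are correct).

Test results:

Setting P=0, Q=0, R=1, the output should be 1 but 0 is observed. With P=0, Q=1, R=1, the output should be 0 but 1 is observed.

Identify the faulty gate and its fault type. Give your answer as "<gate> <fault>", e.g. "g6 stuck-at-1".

g5 stuck-at-0

Fault-free values for test 1 (P=0, Q=0, R=1): g1=1, g2=0, g3=1, g4=0, g5=1, g6=1, g7=1, giving Y=1. Observed 0.
Test 1: faults giving observed 0 are {g1 stuck-at-0, g2 stuck-at-1, g3 stuck-at-0, g4 stuck-at-1, g5 stuck-at-0, g6 stuck-at-0, g7 stuck-at-0}.
Test 2 (P=0, Q=1, R=1): fault-free g1=0, g2=1, g3=0, g4=1, g5=1, g6=0, g7=0 → 0; observed 1. Eliminates g1 stuck-at-0, g2 stuck-at-1, g3 stuck-at-0, g4 stuck-at-1, g6 stuck-at-0, g7 stuck-at-0.
Only g5 stuck-at-0 is consistent with every test.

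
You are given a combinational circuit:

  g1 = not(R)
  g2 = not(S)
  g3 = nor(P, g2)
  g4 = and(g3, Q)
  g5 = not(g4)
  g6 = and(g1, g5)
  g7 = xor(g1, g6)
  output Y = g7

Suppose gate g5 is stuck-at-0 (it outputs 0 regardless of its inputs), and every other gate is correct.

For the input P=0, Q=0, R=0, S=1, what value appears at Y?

1

Propagate with g5 forced: g1=1, g2=0, g3=1, g4=0, g5=0 [stuck-at-0], g6=0, g7=1.
So Y = 1. (Without the fault it would be 0.)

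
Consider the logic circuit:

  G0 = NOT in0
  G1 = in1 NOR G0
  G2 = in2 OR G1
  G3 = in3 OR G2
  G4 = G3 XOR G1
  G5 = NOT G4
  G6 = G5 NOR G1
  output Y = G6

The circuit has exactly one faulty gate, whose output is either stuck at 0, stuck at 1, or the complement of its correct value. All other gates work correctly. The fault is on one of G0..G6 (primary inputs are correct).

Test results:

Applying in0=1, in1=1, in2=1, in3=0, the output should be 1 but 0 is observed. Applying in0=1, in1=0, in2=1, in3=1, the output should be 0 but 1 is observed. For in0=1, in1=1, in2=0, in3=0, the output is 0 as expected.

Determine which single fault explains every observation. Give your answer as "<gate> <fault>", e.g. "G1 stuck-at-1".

G1 inverted output

Fault-free values for test 1 (in0=1, in1=1, in2=1, in3=0): G0=0, G1=0, G2=1, G3=1, G4=1, G5=0, G6=1, giving Y=1. Observed 0.
Test 1: faults giving observed 0 are {G1 stuck-at-1, G1 inverted output, G2 stuck-at-0, G2 inverted output, G3 stuck-at-0, G3 inverted output, G4 stuck-at-0, G4 inverted output, G5 stuck-at-1, G5 inverted output, G6 stuck-at-0, G6 inverted output}.
Test 2 (in0=1, in1=0, in2=1, in3=1): fault-free G0=0, G1=1, G2=1, G3=1, G4=0, G5=1, G6=0 → 0; observed 1. Eliminates G1 stuck-at-1, G2 stuck-at-0, G2 inverted output, G3 stuck-at-0, G3 inverted output, G4 stuck-at-0, G4 inverted output, G5 stuck-at-1, G5 inverted output, G6 stuck-at-0.
Test 3 (in0=1, in1=1, in2=0, in3=0): fault-free G0=0, G1=0, G2=0, G3=0, G4=0, G5=1, G6=0 → 0; observed 0. Eliminates G6 inverted output.
Only G1 inverted output is consistent with every test.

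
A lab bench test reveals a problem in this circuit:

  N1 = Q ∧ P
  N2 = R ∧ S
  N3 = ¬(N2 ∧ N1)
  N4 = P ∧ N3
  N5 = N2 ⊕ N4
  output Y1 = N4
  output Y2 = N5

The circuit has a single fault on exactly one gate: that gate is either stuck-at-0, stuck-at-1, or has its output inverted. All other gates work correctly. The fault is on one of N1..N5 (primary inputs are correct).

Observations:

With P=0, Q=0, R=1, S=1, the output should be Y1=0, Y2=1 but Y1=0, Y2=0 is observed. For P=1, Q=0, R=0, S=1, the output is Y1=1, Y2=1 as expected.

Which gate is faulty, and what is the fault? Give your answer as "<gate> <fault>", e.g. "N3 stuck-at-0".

Fault-free values for test 1 (P=0, Q=0, R=1, S=1): N1=0, N2=1, N3=1, N4=0, N5=1, giving Y1=0, Y2=1. Observed Y1=0, Y2=0.
Test 1: faults giving observed Y1=0, Y2=0 are {N2 stuck-at-0, N2 inverted output, N5 stuck-at-0, N5 inverted output}.
Test 2 (P=1, Q=0, R=0, S=1): fault-free N1=0, N2=0, N3=1, N4=1, N5=1 → Y1=1, Y2=1; observed Y1=1, Y2=1. Eliminates N2 inverted output, N5 stuck-at-0, N5 inverted output.
Only N2 stuck-at-0 is consistent with every test.

N2 stuck-at-0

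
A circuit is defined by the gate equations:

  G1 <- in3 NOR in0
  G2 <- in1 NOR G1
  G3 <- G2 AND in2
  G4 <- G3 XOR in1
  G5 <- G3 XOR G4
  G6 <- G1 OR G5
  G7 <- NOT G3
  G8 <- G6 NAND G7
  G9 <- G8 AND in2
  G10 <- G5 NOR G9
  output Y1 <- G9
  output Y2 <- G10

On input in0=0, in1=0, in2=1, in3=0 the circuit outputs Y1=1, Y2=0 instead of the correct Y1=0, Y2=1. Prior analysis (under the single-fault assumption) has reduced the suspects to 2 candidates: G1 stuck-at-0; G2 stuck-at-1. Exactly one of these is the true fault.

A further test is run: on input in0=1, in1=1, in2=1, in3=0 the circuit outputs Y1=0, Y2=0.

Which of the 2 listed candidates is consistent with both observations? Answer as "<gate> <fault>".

Evaluate each candidate on input in0=1, in1=1, in2=1, in3=0:
  G1 stuck-at-0: G1=0 [stuck-at-0], G2=0, G3=0, G4=1, G5=1, G6=1, G7=1, G8=0, G9=0, G10=0 → Y1=0, Y2=0 — matches
  G2 stuck-at-1: G1=0, G2=1 [stuck-at-1], G3=1, G4=0, G5=1, G6=1, G7=0, G8=1, G9=1, G10=0 → Y1=1, Y2=0 — eliminated
Only G1 stuck-at-0 reproduces the observed Y1=0, Y2=0.

G1 stuck-at-0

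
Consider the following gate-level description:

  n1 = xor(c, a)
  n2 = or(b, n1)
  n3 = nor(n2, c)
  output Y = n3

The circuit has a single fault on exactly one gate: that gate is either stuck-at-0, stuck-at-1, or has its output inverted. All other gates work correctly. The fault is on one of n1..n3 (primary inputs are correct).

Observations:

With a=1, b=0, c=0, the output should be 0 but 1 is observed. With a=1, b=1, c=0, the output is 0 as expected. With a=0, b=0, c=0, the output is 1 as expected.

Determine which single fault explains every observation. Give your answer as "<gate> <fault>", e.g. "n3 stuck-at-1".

Fault-free values for test 1 (a=1, b=0, c=0): n1=1, n2=1, n3=0, giving Y=0. Observed 1.
Test 1: faults giving observed 1 are {n1 stuck-at-0, n1 inverted output, n2 stuck-at-0, n2 inverted output, n3 stuck-at-1, n3 inverted output}.
Test 2 (a=1, b=1, c=0): fault-free n1=1, n2=1, n3=0 → 0; observed 0. Eliminates n2 stuck-at-0, n2 inverted output, n3 stuck-at-1, n3 inverted output.
Test 3 (a=0, b=0, c=0): fault-free n1=0, n2=0, n3=1 → 1; observed 1. Eliminates n1 inverted output.
Only n1 stuck-at-0 is consistent with every test.

n1 stuck-at-0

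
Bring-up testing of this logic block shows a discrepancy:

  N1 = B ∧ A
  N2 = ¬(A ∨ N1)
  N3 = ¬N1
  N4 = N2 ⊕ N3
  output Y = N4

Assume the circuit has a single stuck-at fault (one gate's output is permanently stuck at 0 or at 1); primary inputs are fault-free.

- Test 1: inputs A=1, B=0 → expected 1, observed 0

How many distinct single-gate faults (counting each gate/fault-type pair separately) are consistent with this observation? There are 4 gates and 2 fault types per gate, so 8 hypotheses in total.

Fault-free: N1=0, N2=0, N3=1, N4=1 → 1. Observed 0.
  N1 stuck-at-0: output 1 ✗
  N1 stuck-at-1: output 0 ✓
  N2 stuck-at-0: output 1 ✗
  N2 stuck-at-1: output 0 ✓
  N3 stuck-at-0: output 0 ✓
  N3 stuck-at-1: output 1 ✗
  N4 stuck-at-0: output 0 ✓
  N4 stuck-at-1: output 1 ✗
Consistent faults: {N1 stuck-at-1, N2 stuck-at-1, N3 stuck-at-0, N4 stuck-at-0} — 4 in all.

4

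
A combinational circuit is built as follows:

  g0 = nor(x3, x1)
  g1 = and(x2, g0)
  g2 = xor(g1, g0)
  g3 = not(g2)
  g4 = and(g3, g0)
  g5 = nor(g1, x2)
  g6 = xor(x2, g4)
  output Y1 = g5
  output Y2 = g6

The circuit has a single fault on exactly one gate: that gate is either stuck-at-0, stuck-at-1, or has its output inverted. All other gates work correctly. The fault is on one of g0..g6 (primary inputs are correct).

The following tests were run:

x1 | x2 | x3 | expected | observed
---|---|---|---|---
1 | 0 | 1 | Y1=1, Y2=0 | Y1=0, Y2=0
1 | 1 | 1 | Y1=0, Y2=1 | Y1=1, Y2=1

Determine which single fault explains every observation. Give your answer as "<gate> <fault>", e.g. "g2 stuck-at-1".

Fault-free values for test 1 (x1=1, x2=0, x3=1): g0=0, g1=0, g2=0, g3=1, g4=0, g5=1, g6=0, giving Y1=1, Y2=0. Observed Y1=0, Y2=0.
Test 1: faults giving observed Y1=0, Y2=0 are {g1 stuck-at-1, g1 inverted output, g5 stuck-at-0, g5 inverted output}.
Test 2 (x1=1, x2=1, x3=1): fault-free g0=0, g1=0, g2=0, g3=1, g4=0, g5=0, g6=1 → Y1=0, Y2=1; observed Y1=1, Y2=1. Eliminates g1 stuck-at-1, g1 inverted output, g5 stuck-at-0.
Only g5 inverted output is consistent with every test.

g5 inverted output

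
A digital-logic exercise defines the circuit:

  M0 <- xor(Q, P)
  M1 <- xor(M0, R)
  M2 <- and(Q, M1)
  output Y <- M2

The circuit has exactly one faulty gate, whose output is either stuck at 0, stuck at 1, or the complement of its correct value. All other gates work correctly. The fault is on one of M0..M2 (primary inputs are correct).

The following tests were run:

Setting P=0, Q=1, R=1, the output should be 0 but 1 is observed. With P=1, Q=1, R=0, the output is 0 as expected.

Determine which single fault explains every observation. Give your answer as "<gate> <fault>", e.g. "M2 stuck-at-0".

M0 stuck-at-0

Fault-free values for test 1 (P=0, Q=1, R=1): M0=1, M1=0, M2=0, giving Y=0. Observed 1.
Test 1: faults giving observed 1 are {M0 stuck-at-0, M0 inverted output, M1 stuck-at-1, M1 inverted output, M2 stuck-at-1, M2 inverted output}.
Test 2 (P=1, Q=1, R=0): fault-free M0=0, M1=0, M2=0 → 0; observed 0. Eliminates M0 inverted output, M1 stuck-at-1, M1 inverted output, M2 stuck-at-1, M2 inverted output.
Only M0 stuck-at-0 is consistent with every test.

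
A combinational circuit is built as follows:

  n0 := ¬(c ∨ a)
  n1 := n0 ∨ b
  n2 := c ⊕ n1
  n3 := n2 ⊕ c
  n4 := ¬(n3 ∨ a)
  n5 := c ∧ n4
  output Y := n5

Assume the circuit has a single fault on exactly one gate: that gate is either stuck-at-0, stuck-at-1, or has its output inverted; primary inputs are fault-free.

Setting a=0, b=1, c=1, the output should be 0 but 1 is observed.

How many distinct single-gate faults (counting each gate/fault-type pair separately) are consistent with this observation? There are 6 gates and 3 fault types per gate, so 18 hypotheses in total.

Fault-free: n0=0, n1=1, n2=0, n3=1, n4=0, n5=0 → 0. Observed 1.
  n0: none of the 3 fault types match ✗
  n1: stuck-at-0, inverted output ✓; others ✗
  n2: stuck-at-1, inverted output ✓; others ✗
  n3: stuck-at-0, inverted output ✓; others ✗
  n4: stuck-at-1, inverted output ✓; others ✗
  n5: stuck-at-1, inverted output ✓; others ✗
Consistent faults: {n1 stuck-at-0, n1 inverted output, n2 stuck-at-1, n2 inverted output, n3 stuck-at-0, n3 inverted output, n4 stuck-at-1, n4 inverted output, n5 stuck-at-1, n5 inverted output} — 10 in all.

10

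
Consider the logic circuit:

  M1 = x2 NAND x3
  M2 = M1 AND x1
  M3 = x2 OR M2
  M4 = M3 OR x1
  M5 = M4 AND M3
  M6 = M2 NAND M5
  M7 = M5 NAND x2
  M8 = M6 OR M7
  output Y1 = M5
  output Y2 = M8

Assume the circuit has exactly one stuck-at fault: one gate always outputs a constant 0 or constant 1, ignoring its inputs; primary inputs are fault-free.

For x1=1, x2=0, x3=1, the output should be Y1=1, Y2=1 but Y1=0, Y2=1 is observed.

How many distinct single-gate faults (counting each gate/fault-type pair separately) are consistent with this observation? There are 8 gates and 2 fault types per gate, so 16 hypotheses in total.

Fault-free: M1=1, M2=1, M3=1, M4=1, M5=1, M6=0, M7=1, M8=1 → Y1=1, Y2=1. Observed Y1=0, Y2=1.
  M1: stuck-at-0 ✓; others ✗
  M2: stuck-at-0 ✓; others ✗
  M3: stuck-at-0 ✓; others ✗
  M4: stuck-at-0 ✓; others ✗
  M5: stuck-at-0 ✓; others ✗
  M6: none of the 2 fault types match ✗
  M7: none of the 2 fault types match ✗
  M8: none of the 2 fault types match ✗
Consistent faults: {M1 stuck-at-0, M2 stuck-at-0, M3 stuck-at-0, M4 stuck-at-0, M5 stuck-at-0} — 5 in all.

5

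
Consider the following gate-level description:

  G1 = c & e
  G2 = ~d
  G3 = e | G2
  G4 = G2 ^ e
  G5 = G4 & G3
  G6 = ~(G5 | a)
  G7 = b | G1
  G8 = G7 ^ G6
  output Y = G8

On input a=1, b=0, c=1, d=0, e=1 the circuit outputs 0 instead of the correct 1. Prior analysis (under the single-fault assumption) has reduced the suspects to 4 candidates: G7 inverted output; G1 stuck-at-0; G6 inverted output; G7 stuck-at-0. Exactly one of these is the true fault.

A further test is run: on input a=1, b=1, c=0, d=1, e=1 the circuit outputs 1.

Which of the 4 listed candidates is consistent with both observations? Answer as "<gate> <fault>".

G1 stuck-at-0

Evaluate each candidate on input a=1, b=1, c=0, d=1, e=1:
  G7 inverted output: G1=0, G2=0, G3=1, G4=1, G5=1, G6=0, G7=0 [inverted output], G8=0 → 0 — eliminated
  G1 stuck-at-0: G1=0 [stuck-at-0], G2=0, G3=1, G4=1, G5=1, G6=0, G7=1, G8=1 → 1 — matches
  G6 inverted output: G1=0, G2=0, G3=1, G4=1, G5=1, G6=1 [inverted output], G7=1, G8=0 → 0 — eliminated
  G7 stuck-at-0: G1=0, G2=0, G3=1, G4=1, G5=1, G6=0, G7=0 [stuck-at-0], G8=0 → 0 — eliminated
Only G1 stuck-at-0 reproduces the observed 1.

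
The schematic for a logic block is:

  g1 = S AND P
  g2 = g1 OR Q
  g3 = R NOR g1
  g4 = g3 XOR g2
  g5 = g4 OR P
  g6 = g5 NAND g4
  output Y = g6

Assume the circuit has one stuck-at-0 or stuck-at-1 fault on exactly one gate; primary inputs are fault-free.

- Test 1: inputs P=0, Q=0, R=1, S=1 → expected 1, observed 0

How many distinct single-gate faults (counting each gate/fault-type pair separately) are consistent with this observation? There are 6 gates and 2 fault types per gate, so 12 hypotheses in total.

5

Fault-free: g1=0, g2=0, g3=0, g4=0, g5=0, g6=1 → 1. Observed 0.
  g1 stuck-at-0: output 1 ✗
  g1 stuck-at-1: output 0 ✓
  g2 stuck-at-0: output 1 ✗
  g2 stuck-at-1: output 0 ✓
  g3 stuck-at-0: output 1 ✗
  g3 stuck-at-1: output 0 ✓
  g4 stuck-at-0: output 1 ✗
  g4 stuck-at-1: output 0 ✓
  g5 stuck-at-0: output 1 ✗
  g5 stuck-at-1: output 1 ✗
  g6 stuck-at-0: output 0 ✓
  g6 stuck-at-1: output 1 ✗
Consistent faults: {g1 stuck-at-1, g2 stuck-at-1, g3 stuck-at-1, g4 stuck-at-1, g6 stuck-at-0} — 5 in all.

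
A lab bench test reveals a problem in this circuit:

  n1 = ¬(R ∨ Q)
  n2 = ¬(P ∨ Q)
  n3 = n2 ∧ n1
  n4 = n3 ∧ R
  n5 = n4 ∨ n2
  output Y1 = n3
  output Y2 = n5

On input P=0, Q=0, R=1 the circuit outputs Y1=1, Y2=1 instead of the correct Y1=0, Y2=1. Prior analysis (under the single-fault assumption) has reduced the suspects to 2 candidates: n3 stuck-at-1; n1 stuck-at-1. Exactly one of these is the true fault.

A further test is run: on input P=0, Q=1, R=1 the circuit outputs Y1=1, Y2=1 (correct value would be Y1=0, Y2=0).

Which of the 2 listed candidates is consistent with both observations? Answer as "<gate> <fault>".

Evaluate each candidate on input P=0, Q=1, R=1:
  n3 stuck-at-1: n1=0, n2=0, n3=1 [stuck-at-1], n4=1, n5=1 → Y1=1, Y2=1 — matches
  n1 stuck-at-1: n1=1 [stuck-at-1], n2=0, n3=0, n4=0, n5=0 → Y1=0, Y2=0 — eliminated
Only n3 stuck-at-1 reproduces the observed Y1=1, Y2=1.

n3 stuck-at-1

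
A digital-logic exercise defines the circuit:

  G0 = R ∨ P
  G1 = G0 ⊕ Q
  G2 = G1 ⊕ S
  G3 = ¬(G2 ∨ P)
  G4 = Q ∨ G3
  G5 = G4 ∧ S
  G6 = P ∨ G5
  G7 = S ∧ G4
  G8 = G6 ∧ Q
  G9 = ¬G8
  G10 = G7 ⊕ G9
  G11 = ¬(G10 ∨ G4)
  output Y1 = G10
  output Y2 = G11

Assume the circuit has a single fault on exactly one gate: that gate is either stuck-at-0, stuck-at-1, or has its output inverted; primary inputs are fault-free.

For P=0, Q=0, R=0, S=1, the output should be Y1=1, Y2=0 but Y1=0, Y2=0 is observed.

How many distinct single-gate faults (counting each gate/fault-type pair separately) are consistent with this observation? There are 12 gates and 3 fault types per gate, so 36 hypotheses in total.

Fault-free: G0=0, G1=0, G2=1, G3=0, G4=0, G5=0, G6=0, G7=0, G8=0, G9=1, G10=1, G11=0 → Y1=1, Y2=0. Observed Y1=0, Y2=0.
  G0: stuck-at-1, inverted output ✓; others ✗
  G1: stuck-at-1, inverted output ✓; others ✗
  G2: stuck-at-0, inverted output ✓; others ✗
  G3: stuck-at-1, inverted output ✓; others ✗
  G4: stuck-at-1, inverted output ✓; others ✗
  G5: none of the 3 fault types match ✗
  G6: none of the 3 fault types match ✗
  G7: none of the 3 fault types match ✗
  G8: none of the 3 fault types match ✗
  G9: none of the 3 fault types match ✗
  G10: none of the 3 fault types match ✗
  G11: none of the 3 fault types match ✗
Consistent faults: {G0 stuck-at-1, G0 inverted output, G1 stuck-at-1, G1 inverted output, G2 stuck-at-0, G2 inverted output, G3 stuck-at-1, G3 inverted output, G4 stuck-at-1, G4 inverted output} — 10 in all.

10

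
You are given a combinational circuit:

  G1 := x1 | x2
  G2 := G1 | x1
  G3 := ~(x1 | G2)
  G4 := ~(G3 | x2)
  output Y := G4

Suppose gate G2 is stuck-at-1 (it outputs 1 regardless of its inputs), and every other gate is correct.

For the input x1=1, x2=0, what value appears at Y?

Propagate with G2 forced: G1=1, G2=1 [stuck-at-1], G3=0, G4=1.
So Y = 1. (Same as the fault-free value — the fault is masked on this input.)

1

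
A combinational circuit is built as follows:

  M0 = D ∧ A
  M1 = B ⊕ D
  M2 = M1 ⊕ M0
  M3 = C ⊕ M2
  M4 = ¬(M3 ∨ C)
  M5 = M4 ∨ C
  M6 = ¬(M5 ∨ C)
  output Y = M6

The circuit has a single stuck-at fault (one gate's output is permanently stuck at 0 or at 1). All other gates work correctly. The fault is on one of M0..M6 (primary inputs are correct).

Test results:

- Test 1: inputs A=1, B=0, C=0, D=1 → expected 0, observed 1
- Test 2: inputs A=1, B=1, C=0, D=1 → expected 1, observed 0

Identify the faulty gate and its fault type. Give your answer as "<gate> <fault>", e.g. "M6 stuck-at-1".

Fault-free values for test 1 (A=1, B=0, C=0, D=1): M0=1, M1=1, M2=0, M3=0, M4=1, M5=1, M6=0, giving Y=0. Observed 1.
Test 1: faults giving observed 1 are {M0 stuck-at-0, M1 stuck-at-0, M2 stuck-at-1, M3 stuck-at-1, M4 stuck-at-0, M5 stuck-at-0, M6 stuck-at-1}.
Test 2 (A=1, B=1, C=0, D=1): fault-free M0=1, M1=0, M2=1, M3=1, M4=0, M5=0, M6=1 → 1; observed 0. Eliminates M1 stuck-at-0, M2 stuck-at-1, M3 stuck-at-1, M4 stuck-at-0, M5 stuck-at-0, M6 stuck-at-1.
Only M0 stuck-at-0 is consistent with every test.

M0 stuck-at-0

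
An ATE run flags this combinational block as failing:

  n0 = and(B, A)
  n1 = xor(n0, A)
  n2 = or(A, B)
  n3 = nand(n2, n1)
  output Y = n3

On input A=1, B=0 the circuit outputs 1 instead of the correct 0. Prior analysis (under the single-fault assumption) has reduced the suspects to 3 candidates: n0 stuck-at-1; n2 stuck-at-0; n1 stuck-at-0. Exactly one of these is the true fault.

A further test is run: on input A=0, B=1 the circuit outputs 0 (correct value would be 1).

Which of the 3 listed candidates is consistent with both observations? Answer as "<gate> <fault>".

n0 stuck-at-1

Evaluate each candidate on input A=0, B=1:
  n0 stuck-at-1: n0=1 [stuck-at-1], n1=1, n2=1, n3=0 → 0 — matches
  n2 stuck-at-0: n0=0, n1=0, n2=0 [stuck-at-0], n3=1 → 1 — eliminated
  n1 stuck-at-0: n0=0, n1=0 [stuck-at-0], n2=1, n3=1 → 1 — eliminated
Only n0 stuck-at-1 reproduces the observed 0.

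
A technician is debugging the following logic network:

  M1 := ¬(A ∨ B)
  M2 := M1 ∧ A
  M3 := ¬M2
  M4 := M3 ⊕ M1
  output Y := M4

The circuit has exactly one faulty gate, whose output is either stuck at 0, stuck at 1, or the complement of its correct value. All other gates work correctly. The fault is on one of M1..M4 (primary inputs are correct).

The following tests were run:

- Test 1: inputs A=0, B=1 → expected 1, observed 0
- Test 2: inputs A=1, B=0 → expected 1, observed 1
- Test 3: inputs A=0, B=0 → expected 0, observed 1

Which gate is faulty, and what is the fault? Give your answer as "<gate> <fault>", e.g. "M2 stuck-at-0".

Fault-free values for test 1 (A=0, B=1): M1=0, M2=0, M3=1, M4=1, giving Y=1. Observed 0.
Test 1: faults giving observed 0 are {M1 stuck-at-1, M1 inverted output, M2 stuck-at-1, M2 inverted output, M3 stuck-at-0, M3 inverted output, M4 stuck-at-0, M4 inverted output}.
Test 2 (A=1, B=0): fault-free M1=0, M2=0, M3=1, M4=1 → 1; observed 1. Eliminates M2 stuck-at-1, M2 inverted output, M3 stuck-at-0, M3 inverted output, M4 stuck-at-0, M4 inverted output.
Test 3 (A=0, B=0): fault-free M1=1, M2=0, M3=1, M4=0 → 0; observed 1. Eliminates M1 stuck-at-1.
Only M1 inverted output is consistent with every test.

M1 inverted output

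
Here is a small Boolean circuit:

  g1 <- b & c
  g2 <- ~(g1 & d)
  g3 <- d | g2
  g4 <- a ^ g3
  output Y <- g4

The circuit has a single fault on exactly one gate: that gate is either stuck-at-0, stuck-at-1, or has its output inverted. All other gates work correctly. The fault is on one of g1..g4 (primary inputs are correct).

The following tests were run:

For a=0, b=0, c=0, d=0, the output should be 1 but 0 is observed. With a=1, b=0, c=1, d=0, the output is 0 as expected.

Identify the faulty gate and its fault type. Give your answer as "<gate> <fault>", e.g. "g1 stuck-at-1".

Fault-free values for test 1 (a=0, b=0, c=0, d=0): g1=0, g2=1, g3=1, g4=1, giving Y=1. Observed 0.
Test 1: faults giving observed 0 are {g2 stuck-at-0, g2 inverted output, g3 stuck-at-0, g3 inverted output, g4 stuck-at-0, g4 inverted output}.
Test 2 (a=1, b=0, c=1, d=0): fault-free g1=0, g2=1, g3=1, g4=0 → 0; observed 0. Eliminates g2 stuck-at-0, g2 inverted output, g3 stuck-at-0, g3 inverted output, g4 inverted output.
Only g4 stuck-at-0 is consistent with every test.

g4 stuck-at-0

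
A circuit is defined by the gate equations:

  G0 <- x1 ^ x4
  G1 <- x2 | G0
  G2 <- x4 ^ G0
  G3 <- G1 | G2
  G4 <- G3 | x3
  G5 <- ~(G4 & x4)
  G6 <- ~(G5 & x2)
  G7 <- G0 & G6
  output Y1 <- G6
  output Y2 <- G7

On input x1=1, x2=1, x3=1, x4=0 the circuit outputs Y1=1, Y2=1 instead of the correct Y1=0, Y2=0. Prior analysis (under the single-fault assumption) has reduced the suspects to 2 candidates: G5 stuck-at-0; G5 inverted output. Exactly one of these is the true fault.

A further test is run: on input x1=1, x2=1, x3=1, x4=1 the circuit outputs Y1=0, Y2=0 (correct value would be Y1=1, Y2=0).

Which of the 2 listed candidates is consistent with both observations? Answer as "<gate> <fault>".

Evaluate each candidate on input x1=1, x2=1, x3=1, x4=1:
  G5 stuck-at-0: G0=0, G1=1, G2=1, G3=1, G4=1, G5=0 [stuck-at-0], G6=1, G7=0 → Y1=1, Y2=0 — eliminated
  G5 inverted output: G0=0, G1=1, G2=1, G3=1, G4=1, G5=1 [inverted output], G6=0, G7=0 → Y1=0, Y2=0 — matches
Only G5 inverted output reproduces the observed Y1=0, Y2=0.

G5 inverted output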